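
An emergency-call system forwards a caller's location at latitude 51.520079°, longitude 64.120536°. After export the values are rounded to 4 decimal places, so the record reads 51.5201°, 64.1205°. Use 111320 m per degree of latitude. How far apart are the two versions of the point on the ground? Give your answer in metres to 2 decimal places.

3.42 metres

Δlat = 51.520079 − 51.5201 = -0.000021°; Δlon = 64.120536 − 64.1205 = +0.000036°.
N–S: -0.000021° × 111320 m/° = -2.33772 m.
E–W at 51.5201°: 0.000036° × 111320 × cos 51.5201° = 0.000036 × 111320 × 0.6222 ≈ 2.49364 m.
Hypotenuse of the two orthogonal shifts: √(2.33772² + 2.49364²) = 3.41807 m.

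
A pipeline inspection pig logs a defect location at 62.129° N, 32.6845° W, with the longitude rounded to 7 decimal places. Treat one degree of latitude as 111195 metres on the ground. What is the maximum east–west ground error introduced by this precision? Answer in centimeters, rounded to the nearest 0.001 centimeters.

Rounding to 7 decimal places leaves the longitude within ±5e-08° of the true value.
One degree of longitude at 62.129° is 111195 × cos 62.129° ≈ 111195 × 0.4675 = 51981.7 m.
Maximum E–W displacement: 5e-08 × 51981.7 = 0.00259909 m.
That is 0.00259909 m = 0.25991 cm.

0.260 centimeters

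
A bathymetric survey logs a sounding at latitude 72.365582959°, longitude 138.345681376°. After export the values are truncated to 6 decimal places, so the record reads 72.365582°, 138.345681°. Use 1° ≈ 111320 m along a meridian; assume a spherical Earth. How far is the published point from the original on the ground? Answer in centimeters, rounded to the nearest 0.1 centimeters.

10.8 centimeters

The latitude changed by +0.000000959° and the longitude by +0.000000376°.
N–S: 0.000000959° × 111320 m/° = 0.106756 m.
East–west at this latitude: 0.000000376° × 111320 × cos 72.3656° ≈ 0.000000376 × 33723.6 = 0.0126801 m.
Hypotenuse of the two orthogonal shifts: √(0.106756² + 0.0126801²) = 0.107506 m.
That is 0.107506 m = 10.751 cm.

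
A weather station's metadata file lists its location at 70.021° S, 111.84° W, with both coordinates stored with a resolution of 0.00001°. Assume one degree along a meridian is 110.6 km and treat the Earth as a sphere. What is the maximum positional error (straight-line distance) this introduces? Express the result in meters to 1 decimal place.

With a 0.00001° grid the true value lies within half a step, ±0.00001°/2 = ±5e-06°, of the stored one.
Latitude error → 5e-06 × 110600 = 0.553 m along the meridian.
E–W at 70.021°: 5e-06° × 110600 × cos 70.021° = 5e-06 × 110600 × 0.3417 ≈ 0.188947 m.
Worst case both components are at the extreme and orthogonal: √(0.553² + 0.188947²) ≈ 0.584388 m.

0.6 meters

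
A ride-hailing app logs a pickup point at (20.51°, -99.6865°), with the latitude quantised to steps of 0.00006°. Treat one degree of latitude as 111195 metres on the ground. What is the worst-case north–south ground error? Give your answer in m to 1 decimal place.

3.3 m

With a 0.00006° grid the true value lies within half a step, ±0.00006°/2 = ±3e-05°, of the stored one.
So the N–S error is at most 3e-05 × 111195 = 3.33585 m.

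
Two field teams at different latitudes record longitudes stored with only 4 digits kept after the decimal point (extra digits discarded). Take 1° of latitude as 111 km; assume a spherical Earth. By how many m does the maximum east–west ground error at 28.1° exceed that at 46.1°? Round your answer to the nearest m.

Truncating at 4 decimal places can drop up to a full unit in the last place, so the longitude may be off by as much as 0.0001°.
At 28.1°: 0.0001° × 111000 × cos 28.1° = 0.0001 × 111000 × 0.8821 ≈ 9.7916 m.
Error at 46.1° = 0.0001° × 111000 × cos 46.1° ≈ 11.1 × 0.6934 = 7.6968 m.
Difference: 9.7916 − 7.6968 = 2.0948 m.

2 m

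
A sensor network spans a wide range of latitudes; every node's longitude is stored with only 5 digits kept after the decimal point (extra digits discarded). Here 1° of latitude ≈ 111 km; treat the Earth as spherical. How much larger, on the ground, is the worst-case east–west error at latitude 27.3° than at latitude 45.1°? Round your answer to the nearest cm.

20 cm

Truncating at 5 decimal places can drop up to a full unit in the last place, so the longitude may be off by as much as 1e-05°.
Error at 27.3° = 1e-05° × 111000 × cos 27.3° ≈ 1.11 × 0.8886 = 0.98637 m.
Error at 45.1° = 1e-05° × 111000 × cos 45.1° ≈ 1.11 × 0.7059 = 0.78352 m.
Difference: 0.98637 − 0.78352 = 0.20285 m.
That is 0.202848 m = 20.285 cm.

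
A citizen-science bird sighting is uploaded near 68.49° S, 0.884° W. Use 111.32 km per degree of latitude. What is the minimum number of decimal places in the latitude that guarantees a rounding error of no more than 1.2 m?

One degree of latitude covers 111320 m.
With N decimal places the half-ulp bound is 0.5·10⁻ᴺ°, or 0.5·10⁻ᴺ × 111320 m on the ground.
Setting 55660 × 10⁻ᴺ ≤ 1.2 gives 10ᴺ ≥ 4.638e+04, i.e. N ≥ 4.67.
So 5 decimal places suffice (0.557 m); 4 would allow up to 5.57 m.

5 decimal places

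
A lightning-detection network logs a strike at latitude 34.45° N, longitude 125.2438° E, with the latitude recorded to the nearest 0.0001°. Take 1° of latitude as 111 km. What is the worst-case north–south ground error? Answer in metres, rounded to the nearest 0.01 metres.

Rounding to 4 decimal places leaves the latitude within ±5e-05° of the true value.
Along the meridian that is 5e-05° × 111000 m/° = 5.55 m.

5.55 metres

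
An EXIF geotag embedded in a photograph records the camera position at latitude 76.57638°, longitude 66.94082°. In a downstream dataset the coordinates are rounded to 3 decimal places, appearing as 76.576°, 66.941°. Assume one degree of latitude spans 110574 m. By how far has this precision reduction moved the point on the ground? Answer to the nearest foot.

139 feet

Δlat = 76.57638 − 76.576 = +0.00038°; Δlon = 66.94082 − 66.941 = -0.00018°.
North–south shift: 0.00038 × 110574 = 42.0181 m.
E–W at 76.576°: -0.00018° × 110574 × cos 76.576° = -0.00018 × 110574 × 0.2322 ≈ -4.62066 m.
Hypotenuse of the two orthogonal shifts: √(42.0181² + 4.62066²) = 42.2714 m.
In feet: 42.2714 m ÷ 0.3048 ≈ 138.69 ft.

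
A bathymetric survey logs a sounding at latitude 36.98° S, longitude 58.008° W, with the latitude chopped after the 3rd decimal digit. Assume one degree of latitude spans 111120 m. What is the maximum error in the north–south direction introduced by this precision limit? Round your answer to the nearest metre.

Truncating at 3 decimal places can drop up to a full unit in the last place, so the latitude may be off by as much as 0.001°.
Along the meridian that is 0.001° × 111120 m/° = 111.12 m.

111 metres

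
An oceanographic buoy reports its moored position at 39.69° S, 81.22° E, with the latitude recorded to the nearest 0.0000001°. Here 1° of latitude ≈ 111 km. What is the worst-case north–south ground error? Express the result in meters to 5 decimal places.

Rounding to 7 decimal places leaves the latitude within ±5e-08° of the true value.
North–south distance: 5e-08° × 111000 m/° = 0.00555 m.

0.00555 meters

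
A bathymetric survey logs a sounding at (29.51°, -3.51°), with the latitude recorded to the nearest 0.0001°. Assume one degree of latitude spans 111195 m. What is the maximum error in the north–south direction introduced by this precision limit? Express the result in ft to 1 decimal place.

Rounding to 4 decimal places leaves the latitude within ±5e-05° of the true value.
Along the meridian that is 5e-05° × 111195 m/° = 5.55975 m.
In feet: 5.55975 m ÷ 0.3048 ≈ 18.241 ft.

18.2 ft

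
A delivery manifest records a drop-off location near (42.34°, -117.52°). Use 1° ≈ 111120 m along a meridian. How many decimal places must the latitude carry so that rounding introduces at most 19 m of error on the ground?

4 decimal places

One degree of latitude covers 111120 m.
With N decimal places the half-ulp bound is 0.5·10⁻ᴺ°, or 0.5·10⁻ᴺ × 111120 m on the ground.
Setting 55560 × 10⁻ᴺ ≤ 19 gives 10ᴺ ≥ 2924, i.e. N ≥ 3.47.
N = 3 would give 55.6 m (too coarse); N = 4 gives 5.56 m ≤ 19 m.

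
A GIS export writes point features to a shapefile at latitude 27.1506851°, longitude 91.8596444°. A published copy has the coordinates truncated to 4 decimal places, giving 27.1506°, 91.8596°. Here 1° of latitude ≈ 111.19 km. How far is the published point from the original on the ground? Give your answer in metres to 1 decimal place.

10.4 metres

Δlat = 27.1506851 − 27.1506 = +0.0000851°; Δlon = 91.8596444 − 91.8596 = +0.0000444°.
North–south shift: 0.0000851 × 111190 = 9.46227 m.
East–west at this latitude: 0.0000444° × 111190 × cos 27.1506° ≈ 0.0000444 × 98938 = 4.39285 m.
Distance: √(9.46227² + 4.39285²) ≈ 10.4322 m.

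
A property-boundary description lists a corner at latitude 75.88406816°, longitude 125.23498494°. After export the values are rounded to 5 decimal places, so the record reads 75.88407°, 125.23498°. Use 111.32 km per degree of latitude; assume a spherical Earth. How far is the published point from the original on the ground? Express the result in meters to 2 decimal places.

0.24 meters

Δlat = 75.88406816 − 75.88407 = -0.00000184°; Δlon = 125.23498494 − 125.23498 = +0.00000494°.
North–south shift: -0.00000184 × 111320 = -0.204829 m.
East–west at this latitude: 0.00000494° × 111320 × cos 75.8841° ≈ 0.00000494 × 27149.2 = 0.134117 m.
Hypotenuse of the two orthogonal shifts: √(0.204829² + 0.134117²) = 0.244831 m.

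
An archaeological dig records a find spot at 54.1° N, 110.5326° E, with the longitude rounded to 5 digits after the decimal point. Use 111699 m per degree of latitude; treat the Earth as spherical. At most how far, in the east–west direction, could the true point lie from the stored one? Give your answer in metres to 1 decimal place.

0.3 metres

Rounding to 5 decimal places leaves the longitude within ±5e-06° of the true value.
One degree of longitude at 54.1° is 111699 × cos 54.1° ≈ 111699 × 0.5864 = 65497.2 m.
Maximum E–W displacement: 5e-06 × 65497.2 = 0.327486 m.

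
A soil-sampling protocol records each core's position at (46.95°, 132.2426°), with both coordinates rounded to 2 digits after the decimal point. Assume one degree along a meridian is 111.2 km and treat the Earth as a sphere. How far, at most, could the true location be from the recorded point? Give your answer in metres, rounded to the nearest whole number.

673 metres

Rounding to 2 decimal places leaves each coordinate within ±0.005° of the true value.
N–S: 0.005° × 111200 m/° = 556 m.
East–west component at 46.95°: 0.005° × 111200 × cos 46.95° ≈ 0.005 × 75909.2 ≈ 379.546 m.
The two errors are perpendicular, so the maximum displacement is √(556² + 379.546²) ≈ 673.195 m.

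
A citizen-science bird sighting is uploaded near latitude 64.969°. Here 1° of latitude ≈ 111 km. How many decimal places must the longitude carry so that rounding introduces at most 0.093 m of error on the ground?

6

At 64.969° one degree of longitude covers 111000 × cos 64.969° ≈ 111000 × 0.4231 ≈ 46965.1 m.
With N decimal places the half-ulp bound is 0.5·10⁻ᴺ°, or 0.5·10⁻ᴺ × 46965.1 m on the ground.
Need 0.5 × 46965.1 × 10⁻ᴺ ≤ 0.093 → 10⁻ᴺ ≤ 3.960e-06, so N ≥ 5.40.
N = 5 would give 0.235 m (too coarse); N = 6 gives 0.0235 m ≤ 0.093 m.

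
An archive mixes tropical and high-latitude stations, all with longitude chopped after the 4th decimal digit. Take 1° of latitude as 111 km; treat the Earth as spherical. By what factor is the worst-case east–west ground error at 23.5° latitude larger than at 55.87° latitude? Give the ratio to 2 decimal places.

Truncating at 4 decimal places can drop up to a full unit in the last place, so the longitude may be off by as much as 0.0001°.
Error at 23.5° = 0.0001° × 111000 × cos 23.5° ≈ 11.1 × 0.9171 = 10.179 m.
At 55.87°: 0.0001° × 111000 × cos 55.87° = 0.0001 × 111000 × 0.5611 ≈ 6.2279 m.
Ratio: 10.179 / 6.2279 = cos 23.5° / cos 55.87° ≈ 1.6345.

1.63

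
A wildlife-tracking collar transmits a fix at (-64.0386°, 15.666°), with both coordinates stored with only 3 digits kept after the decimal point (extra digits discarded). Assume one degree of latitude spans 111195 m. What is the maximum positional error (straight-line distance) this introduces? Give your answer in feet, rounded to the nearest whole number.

Truncating at 3 decimal places can drop up to a full unit in the last place, so each coordinate may be off by as much as 0.001°.
Latitude error → 0.001 × 111195 = 111.195 m along the meridian.
Longitude error → 0.001 × 111195 × cos 64.0386° = 0.001 × 111195 × 0.4378 ≈ 48.6773 m.
The two errors are perpendicular, so the maximum displacement is √(111.195² + 48.6773²) ≈ 121.383 m.
In feet: 121.383 m ÷ 0.3048 ≈ 398.24 ft.

398 feet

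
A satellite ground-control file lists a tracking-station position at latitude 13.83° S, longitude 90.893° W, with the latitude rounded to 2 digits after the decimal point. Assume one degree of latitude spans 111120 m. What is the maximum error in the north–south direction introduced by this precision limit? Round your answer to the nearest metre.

556 metres

Rounding to 2 decimal places leaves the latitude within ±0.005° of the true value.
So the N–S error is at most 0.005 × 111120 = 555.6 m.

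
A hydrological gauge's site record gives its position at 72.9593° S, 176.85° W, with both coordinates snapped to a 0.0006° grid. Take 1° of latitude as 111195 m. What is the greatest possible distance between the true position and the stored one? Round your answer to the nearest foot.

With a 0.0006° grid the true value lies within half a step, ±0.0006°/2 = ±0.0003°, of the stored one.
North–south component: 0.0003° × 111195 = 33.3585 m.
East–west component at 72.9593°: 0.0003° × 111195 × cos 72.9593° ≈ 0.0003 × 32585.8 ≈ 9.77574 m.
The two errors are perpendicular, so the maximum displacement is √(33.3585² + 9.77574²) ≈ 34.7614 m.
Converting: 34.7614 m × 3.2808 ft/m ≈ 114.05 ft.

114 feet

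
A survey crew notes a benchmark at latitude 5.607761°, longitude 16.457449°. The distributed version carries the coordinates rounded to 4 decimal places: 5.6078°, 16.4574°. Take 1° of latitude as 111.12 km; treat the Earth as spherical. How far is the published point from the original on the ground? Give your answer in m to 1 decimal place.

Δlat = 5.607761 − 5.6078 = -0.000039°; Δlon = 16.457449 − 16.4574 = +0.000049°.
N–S: -0.000039° × 111120 m/° = -4.33368 m.
East–west at this latitude: 0.000049° × 111120 × cos 5.6078° ≈ 0.000049 × 110588 = 5.41882 m.
Combined displacement = (4.33368² + 5.41882²)^½ ≈ 6.93862 m.

6.9 m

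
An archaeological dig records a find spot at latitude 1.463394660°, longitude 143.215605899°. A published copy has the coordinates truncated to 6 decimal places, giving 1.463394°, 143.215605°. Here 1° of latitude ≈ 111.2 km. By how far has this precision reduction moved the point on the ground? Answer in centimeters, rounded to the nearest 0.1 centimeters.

12.4 centimeters

The latitude changed by +0.000000660° and the longitude by +0.000000899°.
North–south shift: 0.000000660 × 111200 = 0.073392 m.
E–W at 1.46339°: 0.000000899° × 111200 × cos 1.46339° = 0.000000899 × 111200 × 0.9997 ≈ 0.0999362 m.
Distance: √(0.073392² + 0.0999362²) ≈ 0.12399 m.
That is 0.12399 m = 12.399 cm.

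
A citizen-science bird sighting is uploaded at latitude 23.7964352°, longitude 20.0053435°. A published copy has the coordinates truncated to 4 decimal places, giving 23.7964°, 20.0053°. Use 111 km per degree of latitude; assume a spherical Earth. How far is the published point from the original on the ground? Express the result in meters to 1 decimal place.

5.9 meters

The latitude changed by +0.0000352° and the longitude by +0.0000435°.
North–south shift: 0.0000352 × 111000 = 3.9072 m.
E–W at 23.7964°: 0.0000435° × 111000 × cos 23.7964° = 0.0000435 × 111000 × 0.9150 ≈ 4.41801 m.
Combined displacement = (3.9072² + 4.41801²)^½ ≈ 5.89788 m.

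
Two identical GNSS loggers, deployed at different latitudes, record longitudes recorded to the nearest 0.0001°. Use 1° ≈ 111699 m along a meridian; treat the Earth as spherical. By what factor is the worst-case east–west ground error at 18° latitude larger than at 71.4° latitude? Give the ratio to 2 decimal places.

2.98

Rounding to 4 decimal places leaves the longitude within ±5e-05° of the true value.
Error at 18° = 5e-05° × 111699 × cos 18° ≈ 5.585 × 0.9511 = 5.3116 m.
At 71.4°: 5e-05° × 111699 × cos 71.4° = 5e-05 × 111699 × 0.3190 ≈ 1.7814 m.
The ratio reduces to cos 18° / cos 71.4° = 0.9511/0.3190 ≈ 2.9817.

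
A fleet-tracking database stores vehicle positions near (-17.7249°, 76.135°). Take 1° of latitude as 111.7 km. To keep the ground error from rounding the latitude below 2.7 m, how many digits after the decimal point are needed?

One degree of latitude covers 111700 m.
N decimal places → at most half a unit in the last place, 0.5 × 10⁻ᴺ° = 111700/2 × 10⁻ᴺ m.
Setting 55850 × 10⁻ᴺ ≤ 2.7 gives 10ᴺ ≥ 2.069e+04, i.e. N ≥ 4.32.
N = 4 would give 5.58 m (too coarse); N = 5 gives 0.558 m ≤ 2.7 m.

5 decimal places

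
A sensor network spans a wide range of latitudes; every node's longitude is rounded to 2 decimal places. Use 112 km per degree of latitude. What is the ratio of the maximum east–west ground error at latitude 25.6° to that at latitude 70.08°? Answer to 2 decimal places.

Rounding to 2 decimal places leaves the longitude within ±0.005° of the true value.
Error at 25.6° = 0.005° × 112000 × cos 25.6° ≈ 560 × 0.9018 = 505.03 m.
Error at 70.08° = 0.005° × 112000 × cos 70.08° ≈ 560 × 0.3407 = 190.8 m.
Ratio: 505.03 / 190.8 = cos 25.6° / cos 70.08° ≈ 2.6469.

2.65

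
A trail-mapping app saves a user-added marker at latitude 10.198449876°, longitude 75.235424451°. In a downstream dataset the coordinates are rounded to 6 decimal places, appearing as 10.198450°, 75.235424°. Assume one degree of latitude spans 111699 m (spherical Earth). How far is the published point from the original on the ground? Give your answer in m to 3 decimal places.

0.051 m

The latitude changed by -0.000000124° and the longitude by +0.000000451°.
N–S: -0.000000124° × 111699 m/° = -0.0138507 m.
E–W at 10.1984°: 0.000000451° × 111699 × cos 10.1984° = 0.000000451 × 111699 × 0.9842 ≈ 0.0495803 m.
Hypotenuse of the two orthogonal shifts: √(0.0138507² + 0.0495803²) = 0.0514786 m.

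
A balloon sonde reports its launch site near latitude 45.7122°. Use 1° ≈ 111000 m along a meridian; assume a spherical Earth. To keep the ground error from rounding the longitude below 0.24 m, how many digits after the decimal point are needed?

At 45.7122° one degree of longitude covers 111000 × cos 45.7122° ≈ 111000 × 0.6983 ≈ 77507.2 m.
With N decimal places the half-ulp bound is 0.5·10⁻ᴺ°, or 0.5·10⁻ᴺ × 77507.2 m on the ground.
Setting 38753.6 × 10⁻ᴺ ≤ 0.24 gives 10ᴺ ≥ 1.615e+05, i.e. N ≥ 5.21.
So 6 decimal places suffice (0.0388 m); 5 would allow up to 0.388 m.

6 decimal places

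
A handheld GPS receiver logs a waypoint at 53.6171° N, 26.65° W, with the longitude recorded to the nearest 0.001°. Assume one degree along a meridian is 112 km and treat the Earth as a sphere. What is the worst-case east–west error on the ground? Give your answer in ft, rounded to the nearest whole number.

109 ft

Rounding to 3 decimal places leaves the longitude within ±0.0005° of the true value.
At latitude 53.6171° a degree of longitude spans 112000 m × cos 53.6171° = 112000 × 0.5932 ≈ 66436 m.
So at most 0.0005° × 66436 ≈ 33.218 m east–west.
In feet: 33.218 m ÷ 0.3048 ≈ 108.98 ft.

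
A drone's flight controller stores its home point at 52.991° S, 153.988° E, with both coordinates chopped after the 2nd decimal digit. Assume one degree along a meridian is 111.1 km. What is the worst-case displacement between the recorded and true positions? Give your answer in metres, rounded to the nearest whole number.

1297 metres

Truncating at 2 decimal places can drop up to a full unit in the last place, so each coordinate may be off by as much as 0.01°.
N–S: 0.01° × 111100 m/° = 1111 m.
E–W at 52.991°: 0.01° × 111100 × cos 52.991° = 0.01 × 111100 × 0.6019 ≈ 668.756 m.
Worst case both components are at the extreme and orthogonal: √(1111² + 668.756²) ≈ 1296.75 m.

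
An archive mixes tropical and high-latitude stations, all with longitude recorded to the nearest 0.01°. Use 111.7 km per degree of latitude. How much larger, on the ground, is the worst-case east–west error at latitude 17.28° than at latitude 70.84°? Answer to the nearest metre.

Rounding to 2 decimal places leaves the longitude within ±0.005° of the true value.
At 17.28°: 0.005° × 111700 × cos 17.28° = 0.005 × 111700 × 0.9549 ≈ 533.29 m.
Error at 70.84° = 0.005° × 111700 × cos 70.84° ≈ 558.5 × 0.3282 = 183.3 m.
So the lower-latitude error exceeds the higher by 533.29 − 183.3 = 349.99 m.

350 metres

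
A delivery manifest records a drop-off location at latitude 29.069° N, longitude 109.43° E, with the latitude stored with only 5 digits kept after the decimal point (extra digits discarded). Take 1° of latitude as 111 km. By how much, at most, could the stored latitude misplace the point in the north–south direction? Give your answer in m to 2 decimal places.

Truncating at 5 decimal places can drop up to a full unit in the last place, so the latitude may be off by as much as 1e-05°.
So the N–S error is at most 1e-05 × 111000 = 1.11 m.

1.11 m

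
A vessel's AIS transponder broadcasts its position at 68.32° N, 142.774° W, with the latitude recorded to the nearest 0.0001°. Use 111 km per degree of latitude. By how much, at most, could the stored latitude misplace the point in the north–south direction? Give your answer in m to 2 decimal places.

5.55 m

Rounding to 4 decimal places leaves the latitude within ±5e-05° of the true value.
So the N–S error is at most 5e-05 × 111000 = 5.55 m.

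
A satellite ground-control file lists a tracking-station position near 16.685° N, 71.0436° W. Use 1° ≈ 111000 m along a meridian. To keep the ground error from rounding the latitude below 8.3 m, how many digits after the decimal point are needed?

4

One degree of latitude covers 111000 m.
Rounding to N decimal places gives at most 0.5 × 10⁻ᴺ degrees of error, i.e. 0.5 × 10⁻ᴺ × 111000 m.
Need 0.5 × 111000 × 10⁻ᴺ ≤ 8.3 → 10⁻ᴺ ≤ 1.495e-04, so N ≥ 3.83.
So 4 decimal places suffice (5.55 m); 3 would allow up to 55.5 m.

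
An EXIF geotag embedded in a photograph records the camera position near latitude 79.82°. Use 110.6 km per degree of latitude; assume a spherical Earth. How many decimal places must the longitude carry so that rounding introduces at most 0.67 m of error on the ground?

5

At 79.82° one degree of longitude covers 110600 × cos 79.82° ≈ 110600 × 0.1767 ≈ 19547.6 m.
With N decimal places the half-ulp bound is 0.5·10⁻ᴺ°, or 0.5·10⁻ᴺ × 19547.6 m on the ground.
Setting 9773.79 × 10⁻ᴺ ≤ 0.67 gives 10ᴺ ≥ 1.459e+04, i.e. N ≥ 4.16.
N = 4 would give 0.977 m (too coarse); N = 5 gives 0.0977 m ≤ 0.67 m.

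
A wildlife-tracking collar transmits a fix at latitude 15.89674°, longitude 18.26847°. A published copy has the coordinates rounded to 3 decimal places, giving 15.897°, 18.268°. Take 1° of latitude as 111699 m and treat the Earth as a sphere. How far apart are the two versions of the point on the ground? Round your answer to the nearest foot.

The latitude changed by -0.00026° and the longitude by +0.00047°.
North–south shift: -0.00026 × 111699 = -29.0417 m.
East–west at this latitude: 0.00047° × 111699 × cos 15.897° ≈ 0.00047 × 107427 = 50.4908 m.
Hypotenuse of the two orthogonal shifts: √(29.0417² + 50.4908²) = 58.2472 m.
Converting: 58.2472 m × 3.2808 ft/m ≈ 191.1 ft.

191 feet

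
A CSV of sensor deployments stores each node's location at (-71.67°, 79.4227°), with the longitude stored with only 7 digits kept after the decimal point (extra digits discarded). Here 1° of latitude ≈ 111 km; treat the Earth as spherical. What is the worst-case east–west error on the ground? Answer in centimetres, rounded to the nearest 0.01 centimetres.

0.35 centimetres

Truncating at 7 decimal places can drop up to a full unit in the last place, so the longitude may be off by as much as 1e-07°.
Parallels shrink by cos φ, so at 71.67° a degree of longitude is 111000 × 0.3145 ≈ 34908.3 m.
East–west error: 1e-07° × 34908.3 m/° ≈ 0.00349083 m.
That is 0.00349083 m = 0.34908 cm.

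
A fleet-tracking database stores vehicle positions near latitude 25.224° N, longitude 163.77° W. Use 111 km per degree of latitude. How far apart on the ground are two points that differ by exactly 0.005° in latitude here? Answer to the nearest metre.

Along a meridian 0.005° is 0.005 × 111000 = 555 m.

555 metres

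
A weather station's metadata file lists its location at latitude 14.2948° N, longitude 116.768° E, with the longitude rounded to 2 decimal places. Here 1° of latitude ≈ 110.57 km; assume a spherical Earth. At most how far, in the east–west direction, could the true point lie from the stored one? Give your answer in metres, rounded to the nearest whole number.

536 metres

Rounding to 2 decimal places leaves the longitude within ±0.005° of the true value.
Parallels shrink by cos φ, so at 14.2948° a degree of longitude is 110570 × 0.9690 ≈ 107147 m.
Maximum E–W displacement: 0.005 × 107147 = 535.733 m.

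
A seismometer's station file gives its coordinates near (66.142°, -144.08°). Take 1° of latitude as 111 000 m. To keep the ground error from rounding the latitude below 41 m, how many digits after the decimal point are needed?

4 decimal places

One degree of latitude covers 111000 m.
Rounding to N decimal places gives at most 0.5 × 10⁻ᴺ degrees of error, i.e. 0.5 × 10⁻ᴺ × 111000 m.
Setting 55500 × 10⁻ᴺ ≤ 41 gives 10ᴺ ≥ 1354, i.e. N ≥ 3.13.
So 4 decimal places suffice (5.55 m); 3 would allow up to 55.5 m.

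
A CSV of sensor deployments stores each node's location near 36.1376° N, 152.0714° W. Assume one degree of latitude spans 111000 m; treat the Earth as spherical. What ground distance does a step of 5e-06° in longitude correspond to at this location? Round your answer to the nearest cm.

One degree of longitude here spans 111000 × cos 36.1376° = 111000 × 0.8076 ≈ 89643.9 m; 5e-06° of that is 0.44822 m.
That is 0.44822 m = 44.822 cm.

45 cm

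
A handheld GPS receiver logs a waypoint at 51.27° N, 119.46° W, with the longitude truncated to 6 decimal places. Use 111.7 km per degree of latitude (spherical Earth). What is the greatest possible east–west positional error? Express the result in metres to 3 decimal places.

Truncating at 6 decimal places can drop up to a full unit in the last place, so the longitude may be off by as much as 1e-06°.
Parallels shrink by cos φ, so at 51.27° a degree of longitude is 111700 × 0.6257 ≈ 69885.2 m.
East–west error: 1e-06° × 69885.2 m/° ≈ 0.0698852 m.

0.070 metres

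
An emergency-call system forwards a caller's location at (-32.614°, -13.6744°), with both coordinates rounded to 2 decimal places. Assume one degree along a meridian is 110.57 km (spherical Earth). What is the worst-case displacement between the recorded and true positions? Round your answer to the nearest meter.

Rounding to 2 decimal places leaves each coordinate within ±0.005° of the true value.
N–S: 0.005° × 110570 m/° = 552.85 m.
Longitude error → 0.005 × 110570 × cos 32.614° = 0.005 × 110570 × 0.8423 ≈ 465.677 m.
The two errors are perpendicular, so the maximum displacement is √(552.85² + 465.677²) ≈ 722.84 m.

723 meters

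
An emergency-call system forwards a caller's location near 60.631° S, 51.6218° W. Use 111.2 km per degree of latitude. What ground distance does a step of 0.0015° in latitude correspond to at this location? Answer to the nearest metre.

167 metres

Along a meridian 0.0015° is 0.0015 × 111200 = 166.8 m.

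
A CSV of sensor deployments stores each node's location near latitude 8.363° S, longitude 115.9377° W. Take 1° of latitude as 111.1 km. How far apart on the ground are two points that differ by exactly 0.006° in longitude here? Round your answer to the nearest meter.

At 8.363° a degree of longitude is 111100 × cos 8.363° ≈ 109919 m, so 0.006° corresponds to 659.512 m.

660 meters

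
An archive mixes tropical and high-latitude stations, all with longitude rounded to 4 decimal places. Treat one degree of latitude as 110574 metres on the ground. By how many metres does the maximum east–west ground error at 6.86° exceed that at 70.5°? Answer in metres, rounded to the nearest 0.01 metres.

3.64 metres

Rounding to 4 decimal places leaves the longitude within ±5e-05° of the true value.
At 6.86°: 5e-05° × 110574 × cos 6.86° = 5e-05 × 110574 × 0.9928 ≈ 5.4891 m.
At 70.5°: 5e-05° × 110574 × cos 70.5° = 5e-05 × 110574 × 0.3338 ≈ 1.8455 m.
So the lower-latitude error exceeds the higher by 5.4891 − 1.8455 = 3.6436 m.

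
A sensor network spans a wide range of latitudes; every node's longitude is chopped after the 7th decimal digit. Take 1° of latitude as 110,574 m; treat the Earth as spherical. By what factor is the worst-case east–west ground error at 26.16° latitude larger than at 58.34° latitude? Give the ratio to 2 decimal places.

1.71

Truncating at 7 decimal places can drop up to a full unit in the last place, so the longitude may be off by as much as 1e-07°.
Error at 26.16° = 1e-07° × 110574 × cos 26.16° ≈ 0.011057 × 0.8976 = 0.0099248 m.
Error at 58.34° = 1e-07° × 110574 × cos 58.34° ≈ 0.011057 × 0.5249 = 0.0058038 m.
Ratio: 0.0099248 / 0.0058038 = cos 26.16° / cos 58.34° ≈ 1.7100.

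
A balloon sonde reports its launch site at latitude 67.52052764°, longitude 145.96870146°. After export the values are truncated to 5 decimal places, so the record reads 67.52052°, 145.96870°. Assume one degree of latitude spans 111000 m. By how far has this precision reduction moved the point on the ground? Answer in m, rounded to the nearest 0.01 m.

0.85 m

The latitude changed by +0.00000764° and the longitude by +0.00000146°.
N–S: 0.00000764° × 111000 m/° = 0.84804 m.
East–west at this latitude: 0.00000146° × 111000 × cos 67.5205° ≈ 0.00000146 × 42441.1 = 0.0619641 m.
Combined displacement = (0.84804² + 0.0619641²)^½ ≈ 0.850301 m.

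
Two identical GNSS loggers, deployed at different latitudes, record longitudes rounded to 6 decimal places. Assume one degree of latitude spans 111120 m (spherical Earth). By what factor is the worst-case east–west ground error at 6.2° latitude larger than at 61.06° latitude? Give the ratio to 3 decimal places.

2.054

Rounding to 6 decimal places leaves the longitude within ±5e-07° of the true value.
Error at 6.2° = 5e-07° × 111120 × cos 6.2° ≈ 0.05556 × 0.9942 = 0.055235 m.
Error at 61.06° = 5e-07° × 111120 × cos 61.06° ≈ 0.05556 × 0.4839 = 0.026885 m.
Ratio: 0.055235 / 0.026885 = cos 6.2° / cos 61.06° ≈ 2.0545.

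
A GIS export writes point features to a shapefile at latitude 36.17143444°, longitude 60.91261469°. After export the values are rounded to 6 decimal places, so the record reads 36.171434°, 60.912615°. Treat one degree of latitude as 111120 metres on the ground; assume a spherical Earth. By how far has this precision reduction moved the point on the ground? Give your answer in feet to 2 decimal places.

The latitude changed by +0.00000044° and the longitude by -0.00000031°.
North–south shift: 0.00000044 × 111120 = 0.0488928 m.
East–west at this latitude: -0.00000031° × 111120 × cos 36.1714° ≈ -0.00000031 × 89702.1 = -0.0278077 m.
Hypotenuse of the two orthogonal shifts: √(0.0488928² + 0.0278077²) = 0.0562474 m.
In feet: 0.0562474 m ÷ 0.3048 ≈ 0.18454 ft.

0.18 feet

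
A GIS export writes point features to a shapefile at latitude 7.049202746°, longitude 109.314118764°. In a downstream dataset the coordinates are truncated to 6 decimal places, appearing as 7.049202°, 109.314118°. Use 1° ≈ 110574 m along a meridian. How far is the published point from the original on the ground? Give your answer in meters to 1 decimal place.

0.1 meters

Δlat = 7.049202746 − 7.049202 = +0.000000746°; Δlon = 109.314118764 − 109.314118 = +0.000000764°.
North–south shift: 0.000000746 × 110574 = 0.0824882 m.
East–west at this latitude: 0.000000764° × 110574 × cos 7.0492° ≈ 0.000000764 × 109738 = 0.08384 m.
Distance: √(0.0824882² + 0.08384²) ≈ 0.117616 m.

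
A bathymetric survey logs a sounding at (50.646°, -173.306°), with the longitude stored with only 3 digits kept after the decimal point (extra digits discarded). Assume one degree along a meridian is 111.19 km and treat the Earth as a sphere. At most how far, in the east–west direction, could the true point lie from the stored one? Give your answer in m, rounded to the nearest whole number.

Truncating at 3 decimal places can drop up to a full unit in the last place, so the longitude may be off by as much as 0.001°.
One degree of longitude at 50.646° is 111190 × cos 50.646° ≈ 111190 × 0.6341 = 70506.7 m.
East–west error: 0.001° × 70506.7 m/° ≈ 70.5067 m.

71 m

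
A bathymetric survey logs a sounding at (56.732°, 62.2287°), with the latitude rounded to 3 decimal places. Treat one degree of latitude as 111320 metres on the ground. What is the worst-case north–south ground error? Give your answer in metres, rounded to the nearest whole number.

56 metres

Rounding to 3 decimal places leaves the latitude within ±0.0005° of the true value.
Along the meridian that is 0.0005° × 111320 m/° = 55.66 m.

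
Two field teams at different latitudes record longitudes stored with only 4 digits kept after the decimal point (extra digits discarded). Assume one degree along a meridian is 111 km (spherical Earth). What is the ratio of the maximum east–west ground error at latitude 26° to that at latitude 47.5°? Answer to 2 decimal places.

Truncating at 4 decimal places can drop up to a full unit in the last place, so the longitude may be off by as much as 0.0001°.
At 26°: 0.0001° × 111000 × cos 26° = 0.0001 × 111000 × 0.8988 ≈ 9.9766 m.
At 47.5°: 0.0001° × 111000 × cos 47.5° = 0.0001 × 111000 × 0.6756 ≈ 7.4991 m.
The ratio reduces to cos 26° / cos 47.5° = 0.8988/0.6756 ≈ 1.3304.

1.33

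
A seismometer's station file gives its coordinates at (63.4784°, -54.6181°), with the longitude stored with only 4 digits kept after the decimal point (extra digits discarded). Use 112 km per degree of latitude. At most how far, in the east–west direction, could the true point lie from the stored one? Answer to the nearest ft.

Truncating at 4 decimal places can drop up to a full unit in the last place, so the longitude may be off by as much as 0.0001°.
At latitude 63.4784° a degree of longitude spans 112000 m × cos 63.4784° = 112000 × 0.4465 ≈ 50011.9 m.
East–west error: 0.0001° × 50011.9 m/° ≈ 5.00119 m.
Converting: 5.00119 m × 3.2808 ft/m ≈ 16.408 ft.

16 ft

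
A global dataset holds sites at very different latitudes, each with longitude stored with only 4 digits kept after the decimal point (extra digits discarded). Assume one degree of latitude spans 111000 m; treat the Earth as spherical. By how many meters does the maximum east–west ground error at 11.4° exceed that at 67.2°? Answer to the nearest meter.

7 meters

Truncating at 4 decimal places can drop up to a full unit in the last place, so the longitude may be off by as much as 0.0001°.
Error at 11.4° = 0.0001° × 111000 × cos 11.4° ≈ 11.1 × 0.9803 = 10.881 m.
Error at 67.2° = 0.0001° × 111000 × cos 67.2° ≈ 11.1 × 0.3875 = 4.3014 m.
Difference: 10.881 − 4.3014 = 6.5796 m.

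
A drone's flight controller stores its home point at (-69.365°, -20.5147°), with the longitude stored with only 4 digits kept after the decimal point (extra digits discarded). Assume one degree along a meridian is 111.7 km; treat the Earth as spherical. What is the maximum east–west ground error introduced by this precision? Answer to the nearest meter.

4 meters

Truncating at 4 decimal places can drop up to a full unit in the last place, so the longitude may be off by as much as 0.0001°.
Parallels shrink by cos φ, so at 69.365° a degree of longitude is 111700 × 0.3524 ≈ 39364.6 m.
Maximum E–W displacement: 0.0001 × 39364.6 = 3.93646 m.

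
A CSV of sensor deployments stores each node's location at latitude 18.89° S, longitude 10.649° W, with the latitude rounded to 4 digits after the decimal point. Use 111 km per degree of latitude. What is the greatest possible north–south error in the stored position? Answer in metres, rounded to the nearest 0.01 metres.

Rounding to 4 decimal places leaves the latitude within ±5e-05° of the true value.
So the N–S error is at most 5e-05 × 111000 = 5.55 m.

5.55 metres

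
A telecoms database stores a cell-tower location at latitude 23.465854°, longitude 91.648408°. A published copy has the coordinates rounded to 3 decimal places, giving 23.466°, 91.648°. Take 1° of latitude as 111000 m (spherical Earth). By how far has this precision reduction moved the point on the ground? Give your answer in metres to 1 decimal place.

44.6 metres

Δlat = 23.465854 − 23.466 = -0.000146°; Δlon = 91.648408 − 91.648 = +0.000408°.
North–south shift: -0.000146 × 111000 = -16.206 m.
E–W at 23.466°: 0.000408° × 111000 × cos 23.466° = 0.000408 × 111000 × 0.9173 ≈ 41.5425 m.
Hypotenuse of the two orthogonal shifts: √(16.206² + 41.5425²) = 44.5917 m.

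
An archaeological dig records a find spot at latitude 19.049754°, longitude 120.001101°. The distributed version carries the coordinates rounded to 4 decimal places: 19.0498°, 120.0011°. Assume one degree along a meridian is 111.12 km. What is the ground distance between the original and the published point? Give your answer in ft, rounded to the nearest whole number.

17 ft

Δlat = 19.049754 − 19.0498 = -0.000046°; Δlon = 120.001101 − 120.0011 = +0.000001°.
North–south shift: -0.000046 × 111120 = -5.11152 m.
East–west at this latitude: 0.000001° × 111120 × cos 19.0498° ≈ 0.000001 × 105035 = 0.105035 m.
Hypotenuse of the two orthogonal shifts: √(5.11152² + 0.105035²) = 5.1126 m.
Converting: 5.1126 m × 3.2808 ft/m ≈ 16.774 ft.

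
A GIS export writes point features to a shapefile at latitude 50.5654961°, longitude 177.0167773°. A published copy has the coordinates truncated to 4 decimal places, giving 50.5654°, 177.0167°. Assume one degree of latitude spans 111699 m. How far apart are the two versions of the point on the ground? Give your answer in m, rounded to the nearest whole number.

12 m

Δlat = 50.5654961 − 50.5654 = +0.0000961°; Δlon = 177.0167773 − 177.0167 = +0.0000773°.
N–S: 0.0000961° × 111699 m/° = 10.7343 m.
E–W at 50.5654°: 0.0000773° × 111699 × cos 50.5654° = 0.0000773 × 111699 × 0.6352 ≈ 5.4845 m.
Distance: √(10.7343² + 5.4845²) ≈ 12.0542 m.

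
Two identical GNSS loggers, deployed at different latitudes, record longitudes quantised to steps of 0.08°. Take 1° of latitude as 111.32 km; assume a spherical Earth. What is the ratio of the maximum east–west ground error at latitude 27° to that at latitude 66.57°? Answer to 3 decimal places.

With a 0.08° grid the true value lies within half a step, ±0.08°/2 = ±0.04°, of the stored one.
Error at 27° = 0.04° × 111320 × cos 27° ≈ 4452.8 × 0.8910 = 3967.5 m.
Error at 66.57° = 0.04° × 111320 × cos 66.57° ≈ 4452.8 × 0.3976 = 1770.6 m.
The ratio reduces to cos 27° / cos 66.57° = 0.8910/0.3976 ≈ 2.2408.

2.241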